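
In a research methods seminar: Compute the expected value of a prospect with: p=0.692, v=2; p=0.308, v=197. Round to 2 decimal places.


EU = sum(p_i * v_i)
0.692 * 2 = 1.384
0.308 * 197 = 60.676
EU = 1.384 + 60.676
= 62.06


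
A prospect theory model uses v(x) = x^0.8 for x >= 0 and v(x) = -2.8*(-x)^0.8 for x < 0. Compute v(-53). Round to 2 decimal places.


Since x = -53 < 0, use v(x) = -lambda*(-x)^alpha
(-x) = 53
53^0.8 = 23.9564
v(-53) = -2.8 * 23.9564
= -67.08


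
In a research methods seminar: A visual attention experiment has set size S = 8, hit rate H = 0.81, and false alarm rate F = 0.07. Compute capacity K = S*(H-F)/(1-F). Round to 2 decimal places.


K = S * (H - F) / (1 - F)
H - F = 0.74
1 - F = 0.93
K = 8 * 0.74 / 0.93
= 6.37


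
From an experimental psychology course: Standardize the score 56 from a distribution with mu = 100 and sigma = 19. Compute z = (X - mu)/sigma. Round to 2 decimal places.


z = (X - mu) / sigma
= (56 - 100) / 19
= -44 / 19
= -2.32


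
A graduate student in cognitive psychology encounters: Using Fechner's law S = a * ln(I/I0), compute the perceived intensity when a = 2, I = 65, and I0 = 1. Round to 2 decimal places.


S = 2 * ln(65/1)
I/I0 = 65.0
ln(65.0) = 4.1744
S = 2 * 4.1744
= 8.35


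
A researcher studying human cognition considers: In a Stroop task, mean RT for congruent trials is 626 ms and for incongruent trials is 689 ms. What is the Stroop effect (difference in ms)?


Stroop effect = RT(incongruent) - RT(congruent)
= 689 - 626
= 63 ms


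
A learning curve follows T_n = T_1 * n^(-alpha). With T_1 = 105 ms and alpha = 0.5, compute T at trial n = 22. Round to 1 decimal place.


T_n = 105 * 22^(-0.5)
22^(-0.5) = 0.213201
T_n = 105 * 0.213201
= 22.4 ms


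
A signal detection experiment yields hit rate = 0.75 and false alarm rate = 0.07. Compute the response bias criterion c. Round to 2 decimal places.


c = -0.5 * (z(HR) + z(FAR))
z(0.75) = 0.6745
z(0.07) = -1.4758
c = -0.5 * (0.6745 + -1.4758)
= -0.5 * -0.8013
= 0.40


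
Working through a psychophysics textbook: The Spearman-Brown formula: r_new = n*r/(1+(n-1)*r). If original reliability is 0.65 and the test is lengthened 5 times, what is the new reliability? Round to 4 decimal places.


r_new = n*r / (1 + (n-1)*r)
Numerator = 5 * 0.65 = 3.25
Denominator = 1 + 4 * 0.65 = 3.6
r_new = 3.25 / 3.6
= 0.9028


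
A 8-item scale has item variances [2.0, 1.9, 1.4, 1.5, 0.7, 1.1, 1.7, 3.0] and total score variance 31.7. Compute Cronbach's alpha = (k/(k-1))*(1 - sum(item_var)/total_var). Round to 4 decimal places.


alpha = (k/(k-1)) * (1 - sum(s_i^2)/s_total^2)
sum(item variances) = 13.3
k/(k-1) = 8/7 = 1.142857
1 - 13.3/31.7 = 1 - 0.419558 = 0.580442
alpha = 1.142857 * 0.580442
= 0.6634


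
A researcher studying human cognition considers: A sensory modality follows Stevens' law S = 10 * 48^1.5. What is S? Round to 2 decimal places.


S = 10 * 48^1.5
48^1.5 = 332.5538
S = 10 * 332.5538
= 3325.54


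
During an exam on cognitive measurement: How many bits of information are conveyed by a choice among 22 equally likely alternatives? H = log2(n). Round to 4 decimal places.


H = log2(n)
H = log2(22)
= 4.4594


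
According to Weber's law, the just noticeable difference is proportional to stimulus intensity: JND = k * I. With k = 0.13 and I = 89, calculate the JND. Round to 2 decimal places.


JND = k * I
JND = 0.13 * 89
= 11.57


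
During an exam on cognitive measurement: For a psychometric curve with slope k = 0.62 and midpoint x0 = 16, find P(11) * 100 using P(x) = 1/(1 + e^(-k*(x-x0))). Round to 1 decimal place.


P(x) = 1/(1 + e^(-0.62*(11 - 16)))
Exponent = -0.62 * -5 = 3.1
e^(3.1) = 22.197951
P = 1/(1 + 22.197951) = 0.043107
Percentage = 4.3


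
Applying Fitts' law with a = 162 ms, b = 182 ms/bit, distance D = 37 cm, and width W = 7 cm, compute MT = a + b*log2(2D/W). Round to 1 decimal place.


MT = 162 + 182 * log2(2*37/7)
2D/W = 10.571429
log2(10.571429) = 3.4021
MT = 162 + 182 * 3.4021
= 781.2 ms


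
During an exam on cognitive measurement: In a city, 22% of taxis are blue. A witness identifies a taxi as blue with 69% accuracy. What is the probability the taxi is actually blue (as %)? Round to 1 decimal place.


P(blue | says blue) = P(says blue | blue)*P(blue) / [P(says blue | blue)*P(blue) + P(says blue | not blue)*P(not blue)]
Numerator = 0.69 * 0.22 = 0.1518
False identification = 0.31 * 0.78 = 0.2418
P = 0.1518 / (0.1518 + 0.2418)
= 0.1518 / 0.3936
As percentage = 38.6


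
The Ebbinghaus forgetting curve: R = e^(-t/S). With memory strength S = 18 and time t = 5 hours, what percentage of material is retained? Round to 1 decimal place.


R = e^(-t/S)
-t/S = -5/18 = -0.277778
R = e^(-0.277778) = 0.757465
Percentage = 0.757465 * 100
= 75.7


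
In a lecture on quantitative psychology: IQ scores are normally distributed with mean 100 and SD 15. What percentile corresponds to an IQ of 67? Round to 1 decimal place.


z = (IQ - mean) / SD
z = (67 - 100) / 15 = -2.2
Percentile = Phi(-2.2) * 100
Phi(-2.2) = 0.013903
= 1.4


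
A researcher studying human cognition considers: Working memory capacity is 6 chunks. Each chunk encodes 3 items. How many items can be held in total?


Total items = chunks * items_per_chunk
= 6 * 3
= 18


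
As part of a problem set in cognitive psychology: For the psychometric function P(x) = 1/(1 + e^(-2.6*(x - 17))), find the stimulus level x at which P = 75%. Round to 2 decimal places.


At P = 0.75: 0.75 = 1/(1 + e^(-k*(x-x0)))
Solving: e^(-k*(x-x0)) = 1/3
x = x0 + ln(3)/k
ln(3) = 1.0986
x = 17 + 1.0986/2.6
= 17 + 0.4225
= 17.42


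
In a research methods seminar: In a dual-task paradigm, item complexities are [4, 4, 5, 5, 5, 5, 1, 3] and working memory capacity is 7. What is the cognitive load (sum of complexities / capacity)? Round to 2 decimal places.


Total complexity = 4 + 4 + 5 + 5 + 5 + 5 + 1 + 3 = 32
Load = total / capacity = 32 / 7
= 4.57


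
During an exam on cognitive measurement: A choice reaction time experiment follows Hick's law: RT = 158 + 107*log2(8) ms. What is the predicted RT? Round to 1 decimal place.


RT = 158 + 107 * log2(8)
log2(8) = 3.0
RT = 158 + 107 * 3.0
= 158 + 321.0
= 479.0 ms


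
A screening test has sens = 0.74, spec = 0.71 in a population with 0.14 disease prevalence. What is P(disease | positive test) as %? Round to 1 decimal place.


PPV = (sens * prev) / (sens * prev + (1-spec) * (1-prev))
Numerator = 0.74 * 0.14 = 0.1036
P(positive and no disease) = (1 - spec) * (1 - prev) = (1 - 0.71) * (1 - 0.14) = 0.2494
Denominator = 0.1036 + 0.2494 = 0.353
PPV = 0.1036 / 0.353 = 0.293484
As percentage = 29.3


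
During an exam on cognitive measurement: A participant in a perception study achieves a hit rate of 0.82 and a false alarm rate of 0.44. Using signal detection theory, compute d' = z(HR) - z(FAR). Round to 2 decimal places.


d' = z(HR) - z(FAR)
z(0.82) = 0.9154
z(0.44) = -0.151
d' = 0.9154 - -0.151
= 1.07


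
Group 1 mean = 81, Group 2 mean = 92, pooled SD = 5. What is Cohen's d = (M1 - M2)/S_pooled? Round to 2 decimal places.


Cohen's d = (M1 - M2) / S_pooled
= (81 - 92) / 5
= -11 / 5
= -2.20


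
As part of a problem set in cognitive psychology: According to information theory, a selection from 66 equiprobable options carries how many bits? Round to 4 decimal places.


H = log2(n)
H = log2(66)
= 6.0444


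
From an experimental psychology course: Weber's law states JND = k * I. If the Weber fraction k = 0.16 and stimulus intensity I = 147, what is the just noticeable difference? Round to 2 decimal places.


JND = k * I
JND = 0.16 * 147
= 23.52


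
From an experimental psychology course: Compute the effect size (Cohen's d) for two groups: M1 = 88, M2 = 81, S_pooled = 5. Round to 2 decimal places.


Cohen's d = (M1 - M2) / S_pooled
= (88 - 81) / 5
= 7 / 5
= 1.40


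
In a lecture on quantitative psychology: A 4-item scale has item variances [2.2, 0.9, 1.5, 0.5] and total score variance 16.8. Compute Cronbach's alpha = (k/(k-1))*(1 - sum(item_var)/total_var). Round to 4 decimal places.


alpha = (k/(k-1)) * (1 - sum(s_i^2)/s_total^2)
sum(item variances) = 5.1
k/(k-1) = 4/3 = 1.333333
1 - 5.1/16.8 = 1 - 0.303571 = 0.696429
alpha = 1.333333 * 0.696429
= 0.9286


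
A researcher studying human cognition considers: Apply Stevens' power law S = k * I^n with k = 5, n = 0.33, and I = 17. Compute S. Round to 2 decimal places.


S = 5 * 17^0.33
17^0.33 = 2.5471
S = 5 * 2.5471
= 12.74


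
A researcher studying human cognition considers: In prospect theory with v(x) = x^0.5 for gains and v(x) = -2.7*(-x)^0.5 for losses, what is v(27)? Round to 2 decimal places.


Since x = 27 >= 0, use v(x) = x^0.5
27^0.5 = 5.1962
v(27) = 5.20


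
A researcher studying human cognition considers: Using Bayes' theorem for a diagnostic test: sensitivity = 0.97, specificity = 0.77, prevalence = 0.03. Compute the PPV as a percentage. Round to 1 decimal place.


PPV = (sens * prev) / (sens * prev + (1-spec) * (1-prev))
Numerator = 0.97 * 0.03 = 0.0291
P(positive and no disease) = (1 - spec) * (1 - prev) = (1 - 0.77) * (1 - 0.03) = 0.2231
Denominator = 0.0291 + 0.2231 = 0.2522
PPV = 0.0291 / 0.2522 = 0.115385
As percentage = 11.5


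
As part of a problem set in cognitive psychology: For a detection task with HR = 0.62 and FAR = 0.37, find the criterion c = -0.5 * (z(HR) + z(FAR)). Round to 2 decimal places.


c = -0.5 * (z(HR) + z(FAR))
z(0.62) = 0.3055
z(0.37) = -0.3319
c = -0.5 * (0.3055 + -0.3319)
= -0.5 * -0.0264
= 0.01


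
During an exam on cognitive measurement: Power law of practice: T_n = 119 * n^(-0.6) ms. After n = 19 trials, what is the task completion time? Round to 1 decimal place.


T_n = 119 * 19^(-0.6)
19^(-0.6) = 0.170902
T_n = 119 * 0.170902
= 20.3 ms


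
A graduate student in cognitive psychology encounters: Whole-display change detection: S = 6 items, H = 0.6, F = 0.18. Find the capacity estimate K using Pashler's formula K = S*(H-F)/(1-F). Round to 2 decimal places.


K = S * (H - F) / (1 - F)
H - F = 0.42
1 - F = 0.82
K = 6 * 0.42 / 0.82
= 3.07


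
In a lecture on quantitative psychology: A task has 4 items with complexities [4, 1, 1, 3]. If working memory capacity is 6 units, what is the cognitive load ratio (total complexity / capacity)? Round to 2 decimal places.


Total complexity = 4 + 1 + 1 + 3 = 9
Load = total / capacity = 9 / 6
= 1.50


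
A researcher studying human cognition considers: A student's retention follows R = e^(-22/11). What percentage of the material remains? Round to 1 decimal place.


R = e^(-t/S)
-t/S = -22/11 = -2.0
R = e^(-2.0) = 0.135335
Percentage = 0.135335 * 100
= 13.5


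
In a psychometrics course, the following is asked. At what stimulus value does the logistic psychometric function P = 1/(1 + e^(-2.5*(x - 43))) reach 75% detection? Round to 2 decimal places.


At P = 0.75: 0.75 = 1/(1 + e^(-k*(x-x0)))
Solving: e^(-k*(x-x0)) = 1/3
x = x0 + ln(3)/k
ln(3) = 1.0986
x = 43 + 1.0986/2.5
= 43 + 0.4394
= 43.44


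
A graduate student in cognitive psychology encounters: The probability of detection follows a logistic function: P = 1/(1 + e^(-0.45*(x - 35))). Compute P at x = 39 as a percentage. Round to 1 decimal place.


P(x) = 1/(1 + e^(-0.45*(39 - 35)))
Exponent = -0.45 * 4 = -1.8
e^(-1.8) = 0.165299
P = 1/(1 + 0.165299) = 0.858149
Percentage = 85.8


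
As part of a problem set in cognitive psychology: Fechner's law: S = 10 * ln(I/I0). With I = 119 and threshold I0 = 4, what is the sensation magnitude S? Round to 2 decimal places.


S = 10 * ln(119/4)
I/I0 = 29.75
ln(29.75) = 3.3928
S = 10 * 3.3928
= 33.93


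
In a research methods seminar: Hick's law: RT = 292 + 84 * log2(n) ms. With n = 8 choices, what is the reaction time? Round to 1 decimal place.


RT = 292 + 84 * log2(8)
log2(8) = 3.0
RT = 292 + 84 * 3.0
= 292 + 252.0
= 544.0 ms


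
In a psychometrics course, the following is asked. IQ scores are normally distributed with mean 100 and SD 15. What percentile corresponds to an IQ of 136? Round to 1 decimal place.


z = (IQ - mean) / SD
z = (136 - 100) / 15 = 2.4
Percentile = Phi(2.4) * 100
Phi(2.4) = 0.991802
= 99.2


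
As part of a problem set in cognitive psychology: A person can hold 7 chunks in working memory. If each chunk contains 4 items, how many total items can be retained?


Total items = chunks * items_per_chunk
= 7 * 4
= 28


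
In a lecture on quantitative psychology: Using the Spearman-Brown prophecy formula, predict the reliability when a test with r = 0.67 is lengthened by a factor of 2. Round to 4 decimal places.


r_new = n*r / (1 + (n-1)*r)
Numerator = 2 * 0.67 = 1.34
Denominator = 1 + 1 * 0.67 = 1.67
r_new = 1.34 / 1.67
= 0.8024


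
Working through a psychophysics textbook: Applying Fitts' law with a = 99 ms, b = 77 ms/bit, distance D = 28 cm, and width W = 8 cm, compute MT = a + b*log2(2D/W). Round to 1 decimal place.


MT = 99 + 77 * log2(2*28/8)
2D/W = 7.0
log2(7.0) = 2.8074
MT = 99 + 77 * 2.8074
= 315.2 ms


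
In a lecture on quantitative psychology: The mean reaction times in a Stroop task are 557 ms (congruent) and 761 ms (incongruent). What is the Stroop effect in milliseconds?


Stroop effect = RT(incongruent) - RT(congruent)
= 761 - 557
= 204 ms


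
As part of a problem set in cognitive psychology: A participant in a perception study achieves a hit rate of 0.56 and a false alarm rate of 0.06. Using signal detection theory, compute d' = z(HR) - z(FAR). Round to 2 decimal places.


d' = z(HR) - z(FAR)
z(0.56) = 0.151
z(0.06) = -1.5548
d' = 0.151 - -1.5548
= 1.71


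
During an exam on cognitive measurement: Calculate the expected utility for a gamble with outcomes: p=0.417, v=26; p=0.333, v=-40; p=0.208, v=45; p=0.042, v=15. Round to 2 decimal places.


EU = sum(p_i * v_i)
0.417 * 26 = 10.842
0.333 * -40 = -13.32
0.208 * 45 = 9.36
0.042 * 15 = 0.63
EU = 10.842 + -13.32 + 9.36 + 0.63
= 7.51


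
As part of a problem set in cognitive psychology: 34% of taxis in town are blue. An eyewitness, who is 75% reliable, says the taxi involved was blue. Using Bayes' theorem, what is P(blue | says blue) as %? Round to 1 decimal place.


P(blue | says blue) = P(says blue | blue)*P(blue) / [P(says blue | blue)*P(blue) + P(says blue | not blue)*P(not blue)]
Numerator = 0.75 * 0.34 = 0.255
False identification = 0.25 * 0.66 = 0.165
P = 0.255 / (0.255 + 0.165)
= 0.255 / 0.42
As percentage = 60.7


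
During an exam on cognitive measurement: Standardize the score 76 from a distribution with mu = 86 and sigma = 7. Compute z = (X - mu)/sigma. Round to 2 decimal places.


z = (X - mu) / sigma
= (76 - 86) / 7
= -10 / 7
= -1.43


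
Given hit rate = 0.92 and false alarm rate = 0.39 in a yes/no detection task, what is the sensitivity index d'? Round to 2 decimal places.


d' = z(HR) - z(FAR)
z(0.92) = 1.4051
z(0.39) = -0.2793
d' = 1.4051 - -0.2793
= 1.68


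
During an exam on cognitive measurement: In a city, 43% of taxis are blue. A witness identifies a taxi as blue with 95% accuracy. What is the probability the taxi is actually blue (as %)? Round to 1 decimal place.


P(blue | says blue) = P(says blue | blue)*P(blue) / [P(says blue | blue)*P(blue) + P(says blue | not blue)*P(not blue)]
Numerator = 0.95 * 0.43 = 0.4085
False identification = 0.05 * 0.57 = 0.0285
P = 0.4085 / (0.4085 + 0.0285)
= 0.4085 / 0.437
As percentage = 93.5


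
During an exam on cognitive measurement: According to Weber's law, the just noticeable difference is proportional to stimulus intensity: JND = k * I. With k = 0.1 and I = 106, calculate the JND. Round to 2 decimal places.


JND = k * I
JND = 0.1 * 106
= 10.60


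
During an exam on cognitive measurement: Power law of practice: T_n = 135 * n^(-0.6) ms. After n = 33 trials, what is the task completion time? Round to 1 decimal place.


T_n = 135 * 33^(-0.6)
33^(-0.6) = 0.122713
T_n = 135 * 0.122713
= 16.6 ms


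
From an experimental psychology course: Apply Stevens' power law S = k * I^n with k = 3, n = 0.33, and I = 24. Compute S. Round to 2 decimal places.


S = 3 * 24^0.33
24^0.33 = 2.8541
S = 3 * 2.8541
= 8.56


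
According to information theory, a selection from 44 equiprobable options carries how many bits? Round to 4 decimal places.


H = log2(n)
H = log2(44)
= 5.4594


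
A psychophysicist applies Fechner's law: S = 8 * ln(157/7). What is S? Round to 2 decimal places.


S = 8 * ln(157/7)
I/I0 = 22.428571
ln(22.428571) = 3.1103
S = 8 * 3.1103
= 24.88


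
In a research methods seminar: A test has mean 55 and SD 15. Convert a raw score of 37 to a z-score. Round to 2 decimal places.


z = (X - mu) / sigma
= (37 - 55) / 15
= -18 / 15
= -1.20


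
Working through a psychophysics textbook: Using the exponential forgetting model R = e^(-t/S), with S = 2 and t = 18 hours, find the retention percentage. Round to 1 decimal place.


R = e^(-t/S)
-t/S = -18/2 = -9.0
R = e^(-9.0) = 0.000123
Percentage = 0.000123 * 100
= 0.0


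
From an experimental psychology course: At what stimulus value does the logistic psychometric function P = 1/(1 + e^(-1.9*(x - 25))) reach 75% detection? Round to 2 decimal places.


At P = 0.75: 0.75 = 1/(1 + e^(-k*(x-x0)))
Solving: e^(-k*(x-x0)) = 1/3
x = x0 + ln(3)/k
ln(3) = 1.0986
x = 25 + 1.0986/1.9
= 25 + 0.5782
= 25.58


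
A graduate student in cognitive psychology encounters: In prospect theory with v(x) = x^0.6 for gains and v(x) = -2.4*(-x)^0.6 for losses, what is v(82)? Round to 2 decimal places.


Since x = 82 >= 0, use v(x) = x^0.6
82^0.6 = 14.0698
v(82) = 14.07


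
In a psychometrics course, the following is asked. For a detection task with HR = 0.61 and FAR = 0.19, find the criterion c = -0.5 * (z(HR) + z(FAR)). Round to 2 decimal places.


c = -0.5 * (z(HR) + z(FAR))
z(0.61) = 0.2793
z(0.19) = -0.8779
c = -0.5 * (0.2793 + -0.8779)
= -0.5 * -0.5986
= 0.30


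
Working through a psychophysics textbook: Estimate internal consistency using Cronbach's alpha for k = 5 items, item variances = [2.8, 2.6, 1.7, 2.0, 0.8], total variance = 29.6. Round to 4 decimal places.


alpha = (k/(k-1)) * (1 - sum(s_i^2)/s_total^2)
sum(item variances) = 9.9
k/(k-1) = 5/4 = 1.25
1 - 9.9/29.6 = 1 - 0.334459 = 0.665541
alpha = 1.25 * 0.665541
= 0.8319


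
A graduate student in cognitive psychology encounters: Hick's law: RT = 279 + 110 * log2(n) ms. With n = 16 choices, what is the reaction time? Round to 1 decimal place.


RT = 279 + 110 * log2(16)
log2(16) = 4.0
RT = 279 + 110 * 4.0
= 279 + 440.0
= 719.0 ms


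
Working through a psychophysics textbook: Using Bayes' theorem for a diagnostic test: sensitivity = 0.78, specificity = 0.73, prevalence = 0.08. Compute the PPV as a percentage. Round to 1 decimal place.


PPV = (sens * prev) / (sens * prev + (1-spec) * (1-prev))
Numerator = 0.78 * 0.08 = 0.0624
P(positive and no disease) = (1 - spec) * (1 - prev) = (1 - 0.73) * (1 - 0.08) = 0.2484
Denominator = 0.0624 + 0.2484 = 0.3108
PPV = 0.0624 / 0.3108 = 0.200772
As percentage = 20.1


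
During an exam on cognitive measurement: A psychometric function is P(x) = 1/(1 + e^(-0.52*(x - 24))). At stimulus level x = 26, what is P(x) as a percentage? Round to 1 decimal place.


P(x) = 1/(1 + e^(-0.52*(26 - 24)))
Exponent = -0.52 * 2 = -1.04
e^(-1.04) = 0.353455
P = 1/(1 + 0.353455) = 0.73885
Percentage = 73.9


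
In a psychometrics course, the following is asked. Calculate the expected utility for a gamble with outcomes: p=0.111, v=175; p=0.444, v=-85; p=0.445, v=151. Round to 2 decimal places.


EU = sum(p_i * v_i)
0.111 * 175 = 19.425
0.444 * -85 = -37.74
0.445 * 151 = 67.195
EU = 19.425 + -37.74 + 67.195
= 48.88


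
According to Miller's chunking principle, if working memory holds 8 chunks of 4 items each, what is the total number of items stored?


Total items = chunks * items_per_chunk
= 8 * 4
= 32


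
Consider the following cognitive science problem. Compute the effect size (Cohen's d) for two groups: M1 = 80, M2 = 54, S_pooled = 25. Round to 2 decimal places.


Cohen's d = (M1 - M2) / S_pooled
= (80 - 54) / 25
= 26 / 25
= 1.04


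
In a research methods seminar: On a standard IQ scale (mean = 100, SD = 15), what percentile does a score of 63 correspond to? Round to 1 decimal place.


z = (IQ - mean) / SD
z = (63 - 100) / 15 = -2.4667
Percentile = Phi(-2.4667) * 100
Phi(-2.4667) = 0.006818
= 0.7


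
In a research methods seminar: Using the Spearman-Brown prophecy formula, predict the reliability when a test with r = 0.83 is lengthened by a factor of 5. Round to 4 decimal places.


r_new = n*r / (1 + (n-1)*r)
Numerator = 5 * 0.83 = 4.15
Denominator = 1 + 4 * 0.83 = 4.32
r_new = 4.15 / 4.32
= 0.9606


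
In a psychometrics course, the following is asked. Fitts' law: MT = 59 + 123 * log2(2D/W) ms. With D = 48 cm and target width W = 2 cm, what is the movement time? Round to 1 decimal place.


MT = 59 + 123 * log2(2*48/2)
2D/W = 48.0
log2(48.0) = 5.585
MT = 59 + 123 * 5.585
= 746.0 ms


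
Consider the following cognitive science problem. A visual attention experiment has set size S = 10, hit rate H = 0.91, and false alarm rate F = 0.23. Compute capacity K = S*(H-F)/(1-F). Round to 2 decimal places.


K = S * (H - F) / (1 - F)
H - F = 0.68
1 - F = 0.77
K = 10 * 0.68 / 0.77
= 8.83


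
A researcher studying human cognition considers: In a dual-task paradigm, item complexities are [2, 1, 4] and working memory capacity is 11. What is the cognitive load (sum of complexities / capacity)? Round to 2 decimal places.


Total complexity = 2 + 1 + 4 = 7
Load = total / capacity = 7 / 11
= 0.64


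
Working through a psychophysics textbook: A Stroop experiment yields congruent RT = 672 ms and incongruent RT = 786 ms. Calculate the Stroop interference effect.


Stroop effect = RT(incongruent) - RT(congruent)
= 786 - 672
= 114 ms


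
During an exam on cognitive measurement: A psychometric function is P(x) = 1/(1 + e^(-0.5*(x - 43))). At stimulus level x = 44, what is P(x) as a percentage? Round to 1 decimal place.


P(x) = 1/(1 + e^(-0.5*(44 - 43)))
Exponent = -0.5 * 1 = -0.5
e^(-0.5) = 0.606531
P = 1/(1 + 0.606531) = 0.622459
Percentage = 62.2


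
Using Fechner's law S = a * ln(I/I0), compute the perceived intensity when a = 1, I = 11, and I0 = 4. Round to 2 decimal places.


S = 1 * ln(11/4)
I/I0 = 2.75
ln(2.75) = 1.0116
S = 1 * 1.0116
= 1.01


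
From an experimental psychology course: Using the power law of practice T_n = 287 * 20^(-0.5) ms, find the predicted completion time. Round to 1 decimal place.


T_n = 287 * 20^(-0.5)
20^(-0.5) = 0.223607
T_n = 287 * 0.223607
= 64.2 ms


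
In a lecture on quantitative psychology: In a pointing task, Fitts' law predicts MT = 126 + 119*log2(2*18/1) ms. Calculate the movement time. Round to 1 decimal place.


MT = 126 + 119 * log2(2*18/1)
2D/W = 36.0
log2(36.0) = 5.1699
MT = 126 + 119 * 5.1699
= 741.2 ms


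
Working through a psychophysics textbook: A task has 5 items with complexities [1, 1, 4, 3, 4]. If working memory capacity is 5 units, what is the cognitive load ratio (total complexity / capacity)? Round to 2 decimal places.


Total complexity = 1 + 1 + 4 + 3 + 4 = 13
Load = total / capacity = 13 / 5
= 2.60


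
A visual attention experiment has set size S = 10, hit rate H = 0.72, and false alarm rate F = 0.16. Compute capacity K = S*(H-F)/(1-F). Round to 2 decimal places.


K = S * (H - F) / (1 - F)
H - F = 0.56
1 - F = 0.84
K = 10 * 0.56 / 0.84
= 6.67


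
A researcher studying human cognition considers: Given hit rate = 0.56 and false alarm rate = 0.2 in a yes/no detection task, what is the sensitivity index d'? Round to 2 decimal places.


d' = z(HR) - z(FAR)
z(0.56) = 0.151
z(0.2) = -0.8416
d' = 0.151 - -0.8416
= 0.99


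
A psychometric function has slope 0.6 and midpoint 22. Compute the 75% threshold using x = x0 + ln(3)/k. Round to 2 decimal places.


At P = 0.75: 0.75 = 1/(1 + e^(-k*(x-x0)))
Solving: e^(-k*(x-x0)) = 1/3
x = x0 + ln(3)/k
ln(3) = 1.0986
x = 22 + 1.0986/0.6
= 22 + 1.831
= 23.83


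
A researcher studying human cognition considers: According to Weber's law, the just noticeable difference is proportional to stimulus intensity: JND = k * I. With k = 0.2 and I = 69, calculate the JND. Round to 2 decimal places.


JND = k * I
JND = 0.2 * 69
= 13.80


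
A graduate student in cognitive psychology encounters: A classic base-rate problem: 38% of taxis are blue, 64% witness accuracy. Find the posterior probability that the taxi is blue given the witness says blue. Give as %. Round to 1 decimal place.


P(blue | says blue) = P(says blue | blue)*P(blue) / [P(says blue | blue)*P(blue) + P(says blue | not blue)*P(not blue)]
Numerator = 0.64 * 0.38 = 0.2432
False identification = 0.36 * 0.62 = 0.2232
P = 0.2432 / (0.2432 + 0.2232)
= 0.2432 / 0.4664
As percentage = 52.1


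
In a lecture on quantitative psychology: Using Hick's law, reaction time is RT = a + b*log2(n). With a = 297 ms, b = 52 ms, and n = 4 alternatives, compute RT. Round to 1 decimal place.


RT = 297 + 52 * log2(4)
log2(4) = 2.0
RT = 297 + 52 * 2.0
= 297 + 104.0
= 401.0 ms


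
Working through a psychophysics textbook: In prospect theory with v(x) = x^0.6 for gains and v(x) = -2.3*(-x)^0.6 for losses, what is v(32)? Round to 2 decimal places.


Since x = 32 >= 0, use v(x) = x^0.6
32^0.6 = 8.0
v(32) = 8.00


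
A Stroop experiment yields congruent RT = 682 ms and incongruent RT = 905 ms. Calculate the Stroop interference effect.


Stroop effect = RT(incongruent) - RT(congruent)
= 905 - 682
= 223 ms


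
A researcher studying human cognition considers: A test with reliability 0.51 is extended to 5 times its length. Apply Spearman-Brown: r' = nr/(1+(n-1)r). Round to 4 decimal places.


r_new = n*r / (1 + (n-1)*r)
Numerator = 5 * 0.51 = 2.55
Denominator = 1 + 4 * 0.51 = 3.04
r_new = 2.55 / 3.04
= 0.8388


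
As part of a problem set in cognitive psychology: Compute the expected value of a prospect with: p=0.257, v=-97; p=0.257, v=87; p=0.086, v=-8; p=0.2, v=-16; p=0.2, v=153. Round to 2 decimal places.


EU = sum(p_i * v_i)
0.257 * -97 = -24.929
0.257 * 87 = 22.359
0.086 * -8 = -0.688
0.2 * -16 = -3.2
0.2 * 153 = 30.6
EU = -24.929 + 22.359 + -0.688 + -3.2 + 30.6
= 24.14


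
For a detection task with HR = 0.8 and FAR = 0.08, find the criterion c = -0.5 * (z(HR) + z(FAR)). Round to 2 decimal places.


c = -0.5 * (z(HR) + z(FAR))
z(0.8) = 0.8416
z(0.08) = -1.4051
c = -0.5 * (0.8416 + -1.4051)
= -0.5 * -0.5635
= 0.28


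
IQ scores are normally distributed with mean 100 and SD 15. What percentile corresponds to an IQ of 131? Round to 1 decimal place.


z = (IQ - mean) / SD
z = (131 - 100) / 15 = 2.0667
Percentile = Phi(2.0667) * 100
Phi(2.0667) = 0.980619
= 98.1


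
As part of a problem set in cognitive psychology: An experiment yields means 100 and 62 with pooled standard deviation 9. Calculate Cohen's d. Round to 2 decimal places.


Cohen's d = (M1 - M2) / S_pooled
= (100 - 62) / 9
= 38 / 9
= 4.22


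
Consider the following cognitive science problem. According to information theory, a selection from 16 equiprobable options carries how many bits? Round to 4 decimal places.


H = log2(n)
H = log2(16)
= 4.0000


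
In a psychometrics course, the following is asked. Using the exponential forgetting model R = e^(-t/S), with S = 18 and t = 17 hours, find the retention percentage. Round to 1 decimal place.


R = e^(-t/S)
-t/S = -17/18 = -0.944444
R = e^(-0.944444) = 0.388896
Percentage = 0.388896 * 100
= 38.9


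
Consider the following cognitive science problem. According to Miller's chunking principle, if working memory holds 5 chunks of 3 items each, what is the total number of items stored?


Total items = chunks * items_per_chunk
= 5 * 3
= 15


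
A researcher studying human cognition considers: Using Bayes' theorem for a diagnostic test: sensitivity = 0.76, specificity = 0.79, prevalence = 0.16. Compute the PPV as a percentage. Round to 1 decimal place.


PPV = (sens * prev) / (sens * prev + (1-spec) * (1-prev))
Numerator = 0.76 * 0.16 = 0.1216
P(positive and no disease) = (1 - spec) * (1 - prev) = (1 - 0.79) * (1 - 0.16) = 0.1764
Denominator = 0.1216 + 0.1764 = 0.298
PPV = 0.1216 / 0.298 = 0.408054
As percentage = 40.8


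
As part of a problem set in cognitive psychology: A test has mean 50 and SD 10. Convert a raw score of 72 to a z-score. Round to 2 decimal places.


z = (X - mu) / sigma
= (72 - 50) / 10
= 22 / 10
= 2.20


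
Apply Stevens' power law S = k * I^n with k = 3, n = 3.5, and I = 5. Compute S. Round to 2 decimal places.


S = 3 * 5^3.5
5^3.5 = 279.5085
S = 3 * 279.5085
= 838.53


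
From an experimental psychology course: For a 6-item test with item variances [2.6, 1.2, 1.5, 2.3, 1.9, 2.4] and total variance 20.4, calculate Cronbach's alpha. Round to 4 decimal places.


alpha = (k/(k-1)) * (1 - sum(s_i^2)/s_total^2)
sum(item variances) = 11.9
k/(k-1) = 6/5 = 1.2
1 - 11.9/20.4 = 1 - 0.583333 = 0.416667
alpha = 1.2 * 0.416667
= 0.5000


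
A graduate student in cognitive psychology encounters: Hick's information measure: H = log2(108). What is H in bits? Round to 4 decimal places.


H = log2(n)
H = log2(108)
= 6.7549


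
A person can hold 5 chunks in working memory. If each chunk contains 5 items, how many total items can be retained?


Total items = chunks * items_per_chunk
= 5 * 5
= 25


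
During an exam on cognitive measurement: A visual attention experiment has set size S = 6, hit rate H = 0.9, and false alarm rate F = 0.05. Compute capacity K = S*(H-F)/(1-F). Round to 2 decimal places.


K = S * (H - F) / (1 - F)
H - F = 0.85
1 - F = 0.95
K = 6 * 0.85 / 0.95
= 5.37


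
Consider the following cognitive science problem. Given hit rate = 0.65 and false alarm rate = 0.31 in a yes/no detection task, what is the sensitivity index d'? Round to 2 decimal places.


d' = z(HR) - z(FAR)
z(0.65) = 0.3853
z(0.31) = -0.4959
d' = 0.3853 - -0.4959
= 0.88


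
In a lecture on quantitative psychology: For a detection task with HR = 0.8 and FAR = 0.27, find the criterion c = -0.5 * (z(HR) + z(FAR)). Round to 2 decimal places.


c = -0.5 * (z(HR) + z(FAR))
z(0.8) = 0.8416
z(0.27) = -0.6128
c = -0.5 * (0.8416 + -0.6128)
= -0.5 * 0.2288
= -0.11


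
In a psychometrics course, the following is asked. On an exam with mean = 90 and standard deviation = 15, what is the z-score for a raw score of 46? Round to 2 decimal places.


z = (X - mu) / sigma
= (46 - 90) / 15
= -44 / 15
= -2.93


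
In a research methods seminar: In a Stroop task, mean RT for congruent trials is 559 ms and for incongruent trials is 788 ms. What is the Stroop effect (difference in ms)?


Stroop effect = RT(incongruent) - RT(congruent)
= 788 - 559
= 229 ms


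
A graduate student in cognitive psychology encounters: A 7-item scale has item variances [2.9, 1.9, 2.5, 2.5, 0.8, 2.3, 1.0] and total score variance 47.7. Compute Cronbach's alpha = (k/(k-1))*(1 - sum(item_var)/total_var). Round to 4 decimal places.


alpha = (k/(k-1)) * (1 - sum(s_i^2)/s_total^2)
sum(item variances) = 13.9
k/(k-1) = 7/6 = 1.166667
1 - 13.9/47.7 = 1 - 0.291405 = 0.708595
alpha = 1.166667 * 0.708595
= 0.8267


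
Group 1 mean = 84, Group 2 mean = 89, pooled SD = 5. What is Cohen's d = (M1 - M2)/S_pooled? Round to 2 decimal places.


Cohen's d = (M1 - M2) / S_pooled
= (84 - 89) / 5
= -5 / 5
= -1.00


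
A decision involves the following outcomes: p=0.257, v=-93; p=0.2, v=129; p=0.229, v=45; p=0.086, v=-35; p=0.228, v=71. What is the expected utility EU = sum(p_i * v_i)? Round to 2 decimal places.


EU = sum(p_i * v_i)
0.257 * -93 = -23.901
0.2 * 129 = 25.8
0.229 * 45 = 10.305
0.086 * -35 = -3.01
0.228 * 71 = 16.188
EU = -23.901 + 25.8 + 10.305 + -3.01 + 16.188
= 25.38


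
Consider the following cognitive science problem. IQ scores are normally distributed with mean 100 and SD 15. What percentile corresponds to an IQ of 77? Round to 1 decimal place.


z = (IQ - mean) / SD
z = (77 - 100) / 15 = -1.5333
Percentile = Phi(-1.5333) * 100
Phi(-1.5333) = 0.062601
= 6.3


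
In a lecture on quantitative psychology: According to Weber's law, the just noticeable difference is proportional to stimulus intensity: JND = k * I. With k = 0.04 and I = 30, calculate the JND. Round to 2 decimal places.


JND = k * I
JND = 0.04 * 30
= 1.20


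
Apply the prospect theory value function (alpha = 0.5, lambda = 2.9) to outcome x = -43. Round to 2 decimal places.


Since x = -43 < 0, use v(x) = -lambda*(-x)^alpha
(-x) = 43
43^0.5 = 6.5574
v(-43) = -2.9 * 6.5574
= -19.02


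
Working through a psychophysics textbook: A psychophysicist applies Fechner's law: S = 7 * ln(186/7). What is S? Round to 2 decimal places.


S = 7 * ln(186/7)
I/I0 = 26.571429
ln(26.571429) = 3.2798
S = 7 * 3.2798
= 22.96


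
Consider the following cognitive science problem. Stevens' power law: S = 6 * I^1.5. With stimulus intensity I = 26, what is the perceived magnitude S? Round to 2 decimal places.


S = 6 * 26^1.5
26^1.5 = 132.5745
S = 6 * 132.5745
= 795.45


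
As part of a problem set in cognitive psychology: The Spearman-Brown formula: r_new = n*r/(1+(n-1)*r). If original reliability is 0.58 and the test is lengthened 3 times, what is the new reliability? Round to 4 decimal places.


r_new = n*r / (1 + (n-1)*r)
Numerator = 3 * 0.58 = 1.74
Denominator = 1 + 2 * 0.58 = 2.16
r_new = 1.74 / 2.16
= 0.8056


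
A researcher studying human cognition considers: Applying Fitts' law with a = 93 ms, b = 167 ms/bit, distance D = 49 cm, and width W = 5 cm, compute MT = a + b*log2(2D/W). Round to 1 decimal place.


MT = 93 + 167 * log2(2*49/5)
2D/W = 19.6
log2(19.6) = 4.2928
MT = 93 + 167 * 4.2928
= 809.9 ms


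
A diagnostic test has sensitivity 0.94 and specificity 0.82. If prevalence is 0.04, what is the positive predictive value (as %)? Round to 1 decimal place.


PPV = (sens * prev) / (sens * prev + (1-spec) * (1-prev))
Numerator = 0.94 * 0.04 = 0.0376
P(positive and no disease) = (1 - spec) * (1 - prev) = (1 - 0.82) * (1 - 0.04) = 0.1728
Denominator = 0.0376 + 0.1728 = 0.2104
PPV = 0.0376 / 0.2104 = 0.178707
As percentage = 17.9


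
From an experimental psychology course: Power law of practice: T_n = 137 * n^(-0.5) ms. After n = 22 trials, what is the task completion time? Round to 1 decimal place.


T_n = 137 * 22^(-0.5)
22^(-0.5) = 0.213201
T_n = 137 * 0.213201
= 29.2 ms


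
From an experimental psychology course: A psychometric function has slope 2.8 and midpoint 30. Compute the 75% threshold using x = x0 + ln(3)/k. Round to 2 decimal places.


At P = 0.75: 0.75 = 1/(1 + e^(-k*(x-x0)))
Solving: e^(-k*(x-x0)) = 1/3
x = x0 + ln(3)/k
ln(3) = 1.0986
x = 30 + 1.0986/2.8
= 30 + 0.3924
= 30.39


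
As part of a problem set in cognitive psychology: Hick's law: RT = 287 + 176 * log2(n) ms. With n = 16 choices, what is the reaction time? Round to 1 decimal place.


RT = 287 + 176 * log2(16)
log2(16) = 4.0
RT = 287 + 176 * 4.0
= 287 + 704.0
= 991.0 ms


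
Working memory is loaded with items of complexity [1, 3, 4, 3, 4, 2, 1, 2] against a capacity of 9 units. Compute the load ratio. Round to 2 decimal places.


Total complexity = 1 + 3 + 4 + 3 + 4 + 2 + 1 + 2 = 20
Load = total / capacity = 20 / 9
= 2.22


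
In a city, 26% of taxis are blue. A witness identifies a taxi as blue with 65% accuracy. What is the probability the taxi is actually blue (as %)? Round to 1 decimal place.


P(blue | says blue) = P(says blue | blue)*P(blue) / [P(says blue | blue)*P(blue) + P(says blue | not blue)*P(not blue)]
Numerator = 0.65 * 0.26 = 0.169
False identification = 0.35 * 0.74 = 0.259
P = 0.169 / (0.169 + 0.259)
= 0.169 / 0.428
As percentage = 39.5


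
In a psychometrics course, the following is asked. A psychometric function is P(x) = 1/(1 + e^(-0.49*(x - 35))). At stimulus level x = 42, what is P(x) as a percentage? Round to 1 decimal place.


P(x) = 1/(1 + e^(-0.49*(42 - 35)))
Exponent = -0.49 * 7 = -3.43
e^(-3.43) = 0.032387
P = 1/(1 + 0.032387) = 0.968629
Percentage = 96.9


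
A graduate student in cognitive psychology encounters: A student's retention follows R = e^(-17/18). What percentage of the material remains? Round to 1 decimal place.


R = e^(-t/S)
-t/S = -17/18 = -0.944444
R = e^(-0.944444) = 0.388896
Percentage = 0.388896 * 100
= 38.9


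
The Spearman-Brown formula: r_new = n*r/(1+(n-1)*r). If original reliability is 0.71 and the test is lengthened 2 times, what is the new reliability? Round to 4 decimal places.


r_new = n*r / (1 + (n-1)*r)
Numerator = 2 * 0.71 = 1.42
Denominator = 1 + 1 * 0.71 = 1.71
r_new = 1.42 / 1.71
= 0.8304


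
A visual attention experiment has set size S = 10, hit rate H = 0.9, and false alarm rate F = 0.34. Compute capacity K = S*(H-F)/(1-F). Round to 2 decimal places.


K = S * (H - F) / (1 - F)
H - F = 0.56
1 - F = 0.66
K = 10 * 0.56 / 0.66
= 8.48


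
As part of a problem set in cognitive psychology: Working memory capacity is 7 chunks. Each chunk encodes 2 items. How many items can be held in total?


Total items = chunks * items_per_chunk
= 7 * 2
= 14


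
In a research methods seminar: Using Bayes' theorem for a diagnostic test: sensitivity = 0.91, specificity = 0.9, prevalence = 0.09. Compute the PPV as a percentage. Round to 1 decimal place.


PPV = (sens * prev) / (sens * prev + (1-spec) * (1-prev))
Numerator = 0.91 * 0.09 = 0.0819
P(positive and no disease) = (1 - spec) * (1 - prev) = (1 - 0.9) * (1 - 0.09) = 0.091
Denominator = 0.0819 + 0.091 = 0.1729
PPV = 0.0819 / 0.1729 = 0.473684
As percentage = 47.4


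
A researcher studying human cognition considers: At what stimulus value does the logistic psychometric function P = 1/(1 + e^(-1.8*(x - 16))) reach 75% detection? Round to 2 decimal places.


At P = 0.75: 0.75 = 1/(1 + e^(-k*(x-x0)))
Solving: e^(-k*(x-x0)) = 1/3
x = x0 + ln(3)/k
ln(3) = 1.0986
x = 16 + 1.0986/1.8
= 16 + 0.6103
= 16.61


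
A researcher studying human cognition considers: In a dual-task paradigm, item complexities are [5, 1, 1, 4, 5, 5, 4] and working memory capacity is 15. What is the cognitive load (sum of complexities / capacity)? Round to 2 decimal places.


Total complexity = 5 + 1 + 1 + 4 + 5 + 5 + 4 = 25
Load = total / capacity = 25 / 15
= 1.67


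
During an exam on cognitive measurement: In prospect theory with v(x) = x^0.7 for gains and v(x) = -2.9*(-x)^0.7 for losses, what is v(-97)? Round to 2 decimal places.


Since x = -97 < 0, use v(x) = -lambda*(-x)^alpha
(-x) = 97
97^0.7 = 24.589
v(-97) = -2.9 * 24.589
= -71.31


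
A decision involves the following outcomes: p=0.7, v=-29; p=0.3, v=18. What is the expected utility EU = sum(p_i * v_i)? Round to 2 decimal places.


EU = sum(p_i * v_i)
0.7 * -29 = -20.3
0.3 * 18 = 5.4
EU = -20.3 + 5.4
= -14.90


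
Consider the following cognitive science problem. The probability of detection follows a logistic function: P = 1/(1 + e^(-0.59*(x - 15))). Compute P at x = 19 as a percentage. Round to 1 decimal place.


P(x) = 1/(1 + e^(-0.59*(19 - 15)))
Exponent = -0.59 * 4 = -2.36
e^(-2.36) = 0.09442
P = 1/(1 + 0.09442) = 0.913726
Percentage = 91.4


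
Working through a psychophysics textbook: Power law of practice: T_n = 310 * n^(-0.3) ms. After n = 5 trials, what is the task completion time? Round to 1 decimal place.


T_n = 310 * 5^(-0.3)
5^(-0.3) = 0.617034
T_n = 310 * 0.617034
= 191.3 ms


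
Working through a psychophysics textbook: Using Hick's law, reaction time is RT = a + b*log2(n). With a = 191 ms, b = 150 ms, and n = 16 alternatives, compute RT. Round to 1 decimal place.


RT = 191 + 150 * log2(16)
log2(16) = 4.0
RT = 191 + 150 * 4.0
= 191 + 600.0
= 791.0 ms


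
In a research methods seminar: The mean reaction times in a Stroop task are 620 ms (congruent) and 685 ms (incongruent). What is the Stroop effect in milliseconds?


Stroop effect = RT(incongruent) - RT(congruent)
= 685 - 620
= 65 ms
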